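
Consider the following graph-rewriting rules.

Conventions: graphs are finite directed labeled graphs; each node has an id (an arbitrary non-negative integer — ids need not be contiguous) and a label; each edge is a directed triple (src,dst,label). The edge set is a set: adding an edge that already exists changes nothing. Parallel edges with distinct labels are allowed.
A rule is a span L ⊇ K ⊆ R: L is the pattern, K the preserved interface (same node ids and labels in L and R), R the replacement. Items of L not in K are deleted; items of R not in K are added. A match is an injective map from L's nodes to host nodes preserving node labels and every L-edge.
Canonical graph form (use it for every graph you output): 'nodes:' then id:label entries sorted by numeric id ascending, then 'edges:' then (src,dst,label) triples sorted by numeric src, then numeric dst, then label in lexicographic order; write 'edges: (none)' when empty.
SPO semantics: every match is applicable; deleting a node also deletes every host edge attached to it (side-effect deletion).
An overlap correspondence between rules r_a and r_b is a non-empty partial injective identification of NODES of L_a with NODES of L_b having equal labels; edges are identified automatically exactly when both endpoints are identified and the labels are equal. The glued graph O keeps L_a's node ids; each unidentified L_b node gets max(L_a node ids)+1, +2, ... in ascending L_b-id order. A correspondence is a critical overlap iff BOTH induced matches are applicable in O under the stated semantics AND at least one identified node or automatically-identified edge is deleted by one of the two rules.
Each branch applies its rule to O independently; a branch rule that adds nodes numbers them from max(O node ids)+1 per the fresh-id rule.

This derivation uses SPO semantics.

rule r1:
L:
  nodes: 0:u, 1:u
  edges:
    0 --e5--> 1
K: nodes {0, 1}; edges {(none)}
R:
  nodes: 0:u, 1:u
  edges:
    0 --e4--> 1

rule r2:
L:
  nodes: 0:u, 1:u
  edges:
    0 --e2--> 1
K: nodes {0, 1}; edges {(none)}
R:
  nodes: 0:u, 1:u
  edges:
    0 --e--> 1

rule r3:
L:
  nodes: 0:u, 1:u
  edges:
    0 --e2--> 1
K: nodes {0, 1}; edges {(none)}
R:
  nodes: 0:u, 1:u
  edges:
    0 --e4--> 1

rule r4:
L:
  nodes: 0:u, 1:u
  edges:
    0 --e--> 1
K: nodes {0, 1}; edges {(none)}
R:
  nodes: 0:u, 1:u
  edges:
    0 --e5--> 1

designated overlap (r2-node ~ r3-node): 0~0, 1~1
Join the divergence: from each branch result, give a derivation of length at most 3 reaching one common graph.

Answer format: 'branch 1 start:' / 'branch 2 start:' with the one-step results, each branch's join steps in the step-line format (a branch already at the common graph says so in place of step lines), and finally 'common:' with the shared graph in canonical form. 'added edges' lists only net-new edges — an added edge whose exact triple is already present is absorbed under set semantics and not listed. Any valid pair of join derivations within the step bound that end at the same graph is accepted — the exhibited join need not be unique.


branch 1 start:
nodes: 0:u, 1:u
edges: (0,1,e)
branch 2 start:
nodes: 0:u, 1:u
edges: (0,1,e4)
branch 1 step 1: rule r4; match: 0->0, 1->1; deleted nodes (none); deleted edges (0,1,e); added nodes (none); added edges (0,1,e5); result: nodes: 0:u, 1:u edges: (0,1,e5)
branch 1 step 2: rule r1; match: 0->0, 1->1; deleted nodes (none); deleted edges (0,1,e5); added nodes (none); added edges (0,1,e4); result: nodes: 0:u, 1:u edges: (0,1,e4)
branch 2: already at the common graph (0 steps)
common:
nodes: 0:u, 1:u
edges: (0,1,e4)


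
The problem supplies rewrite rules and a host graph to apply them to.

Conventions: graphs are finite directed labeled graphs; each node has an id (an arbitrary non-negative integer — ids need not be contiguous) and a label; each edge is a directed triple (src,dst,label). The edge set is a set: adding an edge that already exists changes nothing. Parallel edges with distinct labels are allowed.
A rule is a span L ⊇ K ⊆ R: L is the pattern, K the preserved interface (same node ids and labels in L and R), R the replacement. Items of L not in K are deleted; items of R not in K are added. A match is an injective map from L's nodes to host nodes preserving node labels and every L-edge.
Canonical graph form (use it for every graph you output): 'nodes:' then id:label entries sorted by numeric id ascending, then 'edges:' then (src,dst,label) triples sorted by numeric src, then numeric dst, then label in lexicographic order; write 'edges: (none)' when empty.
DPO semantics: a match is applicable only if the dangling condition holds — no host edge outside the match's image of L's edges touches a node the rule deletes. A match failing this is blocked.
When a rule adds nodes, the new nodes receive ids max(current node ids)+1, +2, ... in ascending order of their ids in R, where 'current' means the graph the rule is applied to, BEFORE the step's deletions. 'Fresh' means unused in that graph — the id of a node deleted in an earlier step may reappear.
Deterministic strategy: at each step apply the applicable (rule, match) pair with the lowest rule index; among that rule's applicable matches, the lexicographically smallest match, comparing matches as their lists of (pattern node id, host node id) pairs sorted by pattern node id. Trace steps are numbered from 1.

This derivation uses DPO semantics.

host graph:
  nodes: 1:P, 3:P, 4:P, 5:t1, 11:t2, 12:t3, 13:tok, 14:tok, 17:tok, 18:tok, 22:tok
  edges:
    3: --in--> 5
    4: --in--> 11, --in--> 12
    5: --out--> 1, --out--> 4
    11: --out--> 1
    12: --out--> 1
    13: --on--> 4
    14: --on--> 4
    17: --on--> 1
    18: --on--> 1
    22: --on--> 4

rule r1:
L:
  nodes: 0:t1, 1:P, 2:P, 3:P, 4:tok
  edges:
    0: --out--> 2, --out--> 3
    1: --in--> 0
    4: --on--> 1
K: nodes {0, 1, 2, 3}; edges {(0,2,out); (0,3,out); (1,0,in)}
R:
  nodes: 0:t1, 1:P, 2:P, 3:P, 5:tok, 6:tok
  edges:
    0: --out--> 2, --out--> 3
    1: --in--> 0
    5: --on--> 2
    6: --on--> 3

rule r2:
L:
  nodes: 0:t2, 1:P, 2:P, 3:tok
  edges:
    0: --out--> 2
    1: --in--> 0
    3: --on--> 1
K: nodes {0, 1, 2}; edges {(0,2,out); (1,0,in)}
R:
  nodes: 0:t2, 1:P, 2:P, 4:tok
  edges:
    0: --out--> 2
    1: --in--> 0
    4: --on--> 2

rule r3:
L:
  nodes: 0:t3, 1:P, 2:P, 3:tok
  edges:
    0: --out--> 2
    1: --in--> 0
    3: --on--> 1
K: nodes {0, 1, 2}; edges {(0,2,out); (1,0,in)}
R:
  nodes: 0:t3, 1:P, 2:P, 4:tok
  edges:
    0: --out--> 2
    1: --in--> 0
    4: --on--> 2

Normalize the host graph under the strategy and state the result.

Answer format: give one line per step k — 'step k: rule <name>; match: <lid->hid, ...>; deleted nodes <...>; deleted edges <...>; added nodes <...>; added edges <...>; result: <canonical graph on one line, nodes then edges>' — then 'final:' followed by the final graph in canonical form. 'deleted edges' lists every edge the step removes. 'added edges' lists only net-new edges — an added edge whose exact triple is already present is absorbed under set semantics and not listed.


step 1: rule r2; match: 0->11, 1->4, 2->1, 3->13; deleted nodes 13; deleted edges (13,4,on); added nodes 23; added edges (23,1,on); result: nodes: 1:P, 3:P, 4:P, 5:t1, 11:t2, 12:t3, 14:tok, 17:tok, 18:tok, 22:tok, 23:tok edges: (3,5,in); (4,11,in); (4,12,in); (5,1,out); (5,4,out); (11,1,out); (12,1,out); (14,4,on); (17,1,on); (18,1,on); (22,4,on); (23,1,on)
step 2: rule r2; match: 0->11, 1->4, 2->1, 3->14; deleted nodes 14; deleted edges (14,4,on); added nodes 24; added edges (24,1,on); result: nodes: 1:P, 3:P, 4:P, 5:t1, 11:t2, 12:t3, 17:tok, 18:tok, 22:tok, 23:tok, 24:tok edges: (3,5,in); (4,11,in); (4,12,in); (5,1,out); (5,4,out); (11,1,out); (12,1,out); (17,1,on); (18,1,on); (22,4,on); (23,1,on); (24,1,on)
step 3: rule r2; match: 0->11, 1->4, 2->1, 3->22; deleted nodes 22; deleted edges (22,4,on); added nodes 25; added edges (25,1,on); result: nodes: 1:P, 3:P, 4:P, 5:t1, 11:t2, 12:t3, 17:tok, 18:tok, 23:tok, 24:tok, 25:tok edges: (3,5,in); (4,11,in); (4,12,in); (5,1,out); (5,4,out); (11,1,out); (12,1,out); (17,1,on); (18,1,on); (23,1,on); (24,1,on); (25,1,on)
final:
nodes: 1:P, 3:P, 4:P, 5:t1, 11:t2, 12:t3, 17:tok, 18:tok, 23:tok, 24:tok, 25:tok
edges: (3,5,in); (4,11,in); (4,12,in); (5,1,out); (5,4,out); (11,1,out); (12,1,out); (17,1,on); (18,1,on); (23,1,on); (24,1,on); (25,1,on)


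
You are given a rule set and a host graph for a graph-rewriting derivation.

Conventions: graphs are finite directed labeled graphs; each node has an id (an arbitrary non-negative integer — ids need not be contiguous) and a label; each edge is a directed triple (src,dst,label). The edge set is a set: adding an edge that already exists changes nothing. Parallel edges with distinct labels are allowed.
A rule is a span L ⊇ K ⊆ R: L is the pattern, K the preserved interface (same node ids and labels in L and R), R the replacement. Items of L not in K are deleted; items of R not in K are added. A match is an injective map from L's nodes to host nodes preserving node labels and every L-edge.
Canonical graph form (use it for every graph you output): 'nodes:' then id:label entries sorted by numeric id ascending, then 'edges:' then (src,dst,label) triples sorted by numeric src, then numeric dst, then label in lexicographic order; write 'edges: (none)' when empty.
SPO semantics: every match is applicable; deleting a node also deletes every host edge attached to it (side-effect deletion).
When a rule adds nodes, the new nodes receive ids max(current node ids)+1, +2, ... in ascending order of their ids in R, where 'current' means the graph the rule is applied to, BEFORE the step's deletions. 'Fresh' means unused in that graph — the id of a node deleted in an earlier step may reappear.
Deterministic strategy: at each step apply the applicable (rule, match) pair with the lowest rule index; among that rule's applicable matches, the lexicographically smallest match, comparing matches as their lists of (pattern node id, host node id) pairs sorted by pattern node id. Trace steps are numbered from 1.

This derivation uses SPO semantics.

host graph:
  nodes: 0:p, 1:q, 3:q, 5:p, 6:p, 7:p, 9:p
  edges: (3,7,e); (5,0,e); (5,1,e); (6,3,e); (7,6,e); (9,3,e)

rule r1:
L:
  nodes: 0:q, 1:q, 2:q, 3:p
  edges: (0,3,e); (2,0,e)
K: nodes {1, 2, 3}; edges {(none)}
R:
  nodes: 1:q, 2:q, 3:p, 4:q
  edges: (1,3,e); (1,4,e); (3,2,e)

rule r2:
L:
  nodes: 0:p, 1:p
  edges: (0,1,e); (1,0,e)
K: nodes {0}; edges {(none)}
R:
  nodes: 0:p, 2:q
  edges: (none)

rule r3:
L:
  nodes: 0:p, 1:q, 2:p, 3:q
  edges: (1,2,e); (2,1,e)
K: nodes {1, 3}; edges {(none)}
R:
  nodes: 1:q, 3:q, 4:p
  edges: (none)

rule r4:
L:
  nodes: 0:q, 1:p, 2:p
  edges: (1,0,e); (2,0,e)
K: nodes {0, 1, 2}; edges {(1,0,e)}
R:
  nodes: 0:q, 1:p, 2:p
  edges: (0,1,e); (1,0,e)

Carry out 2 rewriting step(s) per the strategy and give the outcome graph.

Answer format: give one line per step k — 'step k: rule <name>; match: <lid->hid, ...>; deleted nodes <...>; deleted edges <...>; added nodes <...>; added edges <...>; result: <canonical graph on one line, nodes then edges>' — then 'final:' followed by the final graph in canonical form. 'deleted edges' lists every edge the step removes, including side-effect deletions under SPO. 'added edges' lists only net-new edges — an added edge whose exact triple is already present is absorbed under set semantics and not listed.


step 1: rule r4; match: 0->3, 1->6, 2->9; deleted nodes (none); deleted edges (9,3,e); added nodes (none); added edges (3,6,e); result: nodes: 0:p, 1:q, 3:q, 5:p, 6:p, 7:p, 9:p edges: (3,6,e); (3,7,e); (5,0,e); (5,1,e); (6,3,e); (7,6,e)
step 2: rule r3; match: 0->0, 1->3, 2->6, 3->1; deleted nodes 0, 6; deleted edges (3,6,e); (5,0,e); (6,3,e); (7,6,e); added nodes 10; added edges (none); result: nodes: 1:q, 3:q, 5:p, 7:p, 9:p, 10:p edges: (3,7,e); (5,1,e)
final:
nodes: 1:q, 3:q, 5:p, 7:p, 9:p, 10:p
edges: (3,7,e); (5,1,e)


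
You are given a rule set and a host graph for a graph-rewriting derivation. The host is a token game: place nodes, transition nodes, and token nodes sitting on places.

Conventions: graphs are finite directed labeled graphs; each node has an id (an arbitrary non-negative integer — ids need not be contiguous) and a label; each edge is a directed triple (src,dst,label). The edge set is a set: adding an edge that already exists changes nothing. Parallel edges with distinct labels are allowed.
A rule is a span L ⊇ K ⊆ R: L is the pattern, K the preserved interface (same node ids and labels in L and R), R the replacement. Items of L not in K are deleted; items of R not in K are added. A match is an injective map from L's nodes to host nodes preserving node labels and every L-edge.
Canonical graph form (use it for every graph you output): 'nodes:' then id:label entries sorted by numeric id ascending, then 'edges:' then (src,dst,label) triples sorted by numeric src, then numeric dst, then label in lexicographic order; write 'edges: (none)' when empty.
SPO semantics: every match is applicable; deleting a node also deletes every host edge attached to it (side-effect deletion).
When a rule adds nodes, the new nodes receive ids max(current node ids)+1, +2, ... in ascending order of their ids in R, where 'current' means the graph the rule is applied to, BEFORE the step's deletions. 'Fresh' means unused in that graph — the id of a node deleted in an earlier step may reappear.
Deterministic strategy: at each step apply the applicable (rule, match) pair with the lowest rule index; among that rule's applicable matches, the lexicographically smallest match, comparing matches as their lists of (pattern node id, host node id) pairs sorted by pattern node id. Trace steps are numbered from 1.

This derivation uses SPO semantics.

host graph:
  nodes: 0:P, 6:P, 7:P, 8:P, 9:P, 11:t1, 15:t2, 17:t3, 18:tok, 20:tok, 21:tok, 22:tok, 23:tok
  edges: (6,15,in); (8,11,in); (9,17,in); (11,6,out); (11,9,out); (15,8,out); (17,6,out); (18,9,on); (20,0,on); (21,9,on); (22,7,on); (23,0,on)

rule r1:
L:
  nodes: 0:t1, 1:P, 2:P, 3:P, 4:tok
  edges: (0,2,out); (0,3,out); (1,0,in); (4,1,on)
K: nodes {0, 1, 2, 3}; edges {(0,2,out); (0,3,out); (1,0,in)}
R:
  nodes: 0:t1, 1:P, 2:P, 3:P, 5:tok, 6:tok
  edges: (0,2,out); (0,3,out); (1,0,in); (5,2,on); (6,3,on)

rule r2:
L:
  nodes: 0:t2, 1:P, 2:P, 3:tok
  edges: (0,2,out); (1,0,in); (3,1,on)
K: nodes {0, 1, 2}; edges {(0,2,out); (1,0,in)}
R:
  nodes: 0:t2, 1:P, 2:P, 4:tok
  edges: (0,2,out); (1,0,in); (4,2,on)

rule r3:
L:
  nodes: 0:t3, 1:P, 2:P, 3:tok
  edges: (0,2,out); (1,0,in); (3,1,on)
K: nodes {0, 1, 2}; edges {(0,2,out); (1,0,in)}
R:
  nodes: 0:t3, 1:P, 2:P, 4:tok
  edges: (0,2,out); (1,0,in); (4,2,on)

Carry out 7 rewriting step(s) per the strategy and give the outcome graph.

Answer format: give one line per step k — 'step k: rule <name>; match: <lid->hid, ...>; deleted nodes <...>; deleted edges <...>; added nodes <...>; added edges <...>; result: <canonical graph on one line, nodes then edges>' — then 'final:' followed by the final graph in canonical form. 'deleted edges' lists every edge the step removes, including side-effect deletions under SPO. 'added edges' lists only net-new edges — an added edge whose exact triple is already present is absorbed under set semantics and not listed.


step 1: rule r3; match: 0->17, 1->9, 2->6, 3->18; deleted nodes 18; deleted edges (18,9,on); added nodes 24; added edges (24,6,on); result: nodes: 0:P, 6:P, 7:P, 8:P, 9:P, 11:t1, 15:t2, 17:t3, 20:tok, 21:tok, 22:tok, 23:tok, 24:tok edges: (6,15,in); (8,11,in); (9,17,in); (11,6,out); (11,9,out); (15,8,out); (17,6,out); (20,0,on); (21,9,on); (22,7,on); (23,0,on); (24,6,on)
step 2: rule r2; match: 0->15, 1->6, 2->8, 3->24; deleted nodes 24; deleted edges (24,6,on); added nodes 25; added edges (25,8,on); result: nodes: 0:P, 6:P, 7:P, 8:P, 9:P, 11:t1, 15:t2, 17:t3, 20:tok, 21:tok, 22:tok, 23:tok, 25:tok edges: (6,15,in); (8,11,in); (9,17,in); (11,6,out); (11,9,out); (15,8,out); (17,6,out); (20,0,on); (21,9,on); (22,7,on); (23,0,on); (25,8,on)
step 3: rule r1; match: 0->11, 1->8, 2->6, 3->9, 4->25; deleted nodes 25; deleted edges (25,8,on); added nodes 26, 27; added edges (26,6,on); (27,9,on); result: nodes: 0:P, 6:P, 7:P, 8:P, 9:P, 11:t1, 15:t2, 17:t3, 20:tok, 21:tok, 22:tok, 23:tok, 26:tok, 27:tok edges: (6,15,in); (8,11,in); (9,17,in); (11,6,out); (11,9,out); (15,8,out); (17,6,out); (20,0,on); (21,9,on); (22,7,on); (23,0,on); (26,6,on); (27,9,on)
step 4: rule r2; match: 0->15, 1->6, 2->8, 3->26; deleted nodes 26; deleted edges (26,6,on); added nodes 28; added edges (28,8,on); result: nodes: 0:P, 6:P, 7:P, 8:P, 9:P, 11:t1, 15:t2, 17:t3, 20:tok, 21:tok, 22:tok, 23:tok, 27:tok, 28:tok edges: (6,15,in); (8,11,in); (9,17,in); (11,6,out); (11,9,out); (15,8,out); (17,6,out); (20,0,on); (21,9,on); (22,7,on); (23,0,on); (27,9,on); (28,8,on)
step 5: rule r1; match: 0->11, 1->8, 2->6, 3->9, 4->28; deleted nodes 28; deleted edges (28,8,on); added nodes 29, 30; added edges (29,6,on); (30,9,on); result: nodes: 0:P, 6:P, 7:P, 8:P, 9:P, 11:t1, 15:t2, 17:t3, 20:tok, 21:tok, 22:tok, 23:tok, 27:tok, 29:tok, 30:tok edges: (6,15,in); (8,11,in); (9,17,in); (11,6,out); (11,9,out); (15,8,out); (17,6,out); (20,0,on); (21,9,on); (22,7,on); (23,0,on); (27,9,on); (29,6,on); (30,9,on)
step 6: rule r2; match: 0->15, 1->6, 2->8, 3->29; deleted nodes 29; deleted edges (29,6,on); added nodes 31; added edges (31,8,on); result: nodes: 0:P, 6:P, 7:P, 8:P, 9:P, 11:t1, 15:t2, 17:t3, 20:tok, 21:tok, 22:tok, 23:tok, 27:tok, 30:tok, 31:tok edges: (6,15,in); (8,11,in); (9,17,in); (11,6,out); (11,9,out); (15,8,out); (17,6,out); (20,0,on); (21,9,on); (22,7,on); (23,0,on); (27,9,on); (30,9,on); (31,8,on)
step 7: rule r1; match: 0->11, 1->8, 2->6, 3->9, 4->31; deleted nodes 31; deleted edges (31,8,on); added nodes 32, 33; added edges (32,6,on); (33,9,on); result: nodes: 0:P, 6:P, 7:P, 8:P, 9:P, 11:t1, 15:t2, 17:t3, 20:tok, 21:tok, 22:tok, 23:tok, 27:tok, 30:tok, 32:tok, 33:tok edges: (6,15,in); (8,11,in); (9,17,in); (11,6,out); (11,9,out); (15,8,out); (17,6,out); (20,0,on); (21,9,on); (22,7,on); (23,0,on); (27,9,on); (30,9,on); (32,6,on); (33,9,on)
final:
nodes: 0:P, 6:P, 7:P, 8:P, 9:P, 11:t1, 15:t2, 17:t3, 20:tok, 21:tok, 22:tok, 23:tok, 27:tok, 30:tok, 32:tok, 33:tok
edges: (6,15,in); (8,11,in); (9,17,in); (11,6,out); (11,9,out); (15,8,out); (17,6,out); (20,0,on); (21,9,on); (22,7,on); (23,0,on); (27,9,on); (30,9,on); (32,6,on); (33,9,on)


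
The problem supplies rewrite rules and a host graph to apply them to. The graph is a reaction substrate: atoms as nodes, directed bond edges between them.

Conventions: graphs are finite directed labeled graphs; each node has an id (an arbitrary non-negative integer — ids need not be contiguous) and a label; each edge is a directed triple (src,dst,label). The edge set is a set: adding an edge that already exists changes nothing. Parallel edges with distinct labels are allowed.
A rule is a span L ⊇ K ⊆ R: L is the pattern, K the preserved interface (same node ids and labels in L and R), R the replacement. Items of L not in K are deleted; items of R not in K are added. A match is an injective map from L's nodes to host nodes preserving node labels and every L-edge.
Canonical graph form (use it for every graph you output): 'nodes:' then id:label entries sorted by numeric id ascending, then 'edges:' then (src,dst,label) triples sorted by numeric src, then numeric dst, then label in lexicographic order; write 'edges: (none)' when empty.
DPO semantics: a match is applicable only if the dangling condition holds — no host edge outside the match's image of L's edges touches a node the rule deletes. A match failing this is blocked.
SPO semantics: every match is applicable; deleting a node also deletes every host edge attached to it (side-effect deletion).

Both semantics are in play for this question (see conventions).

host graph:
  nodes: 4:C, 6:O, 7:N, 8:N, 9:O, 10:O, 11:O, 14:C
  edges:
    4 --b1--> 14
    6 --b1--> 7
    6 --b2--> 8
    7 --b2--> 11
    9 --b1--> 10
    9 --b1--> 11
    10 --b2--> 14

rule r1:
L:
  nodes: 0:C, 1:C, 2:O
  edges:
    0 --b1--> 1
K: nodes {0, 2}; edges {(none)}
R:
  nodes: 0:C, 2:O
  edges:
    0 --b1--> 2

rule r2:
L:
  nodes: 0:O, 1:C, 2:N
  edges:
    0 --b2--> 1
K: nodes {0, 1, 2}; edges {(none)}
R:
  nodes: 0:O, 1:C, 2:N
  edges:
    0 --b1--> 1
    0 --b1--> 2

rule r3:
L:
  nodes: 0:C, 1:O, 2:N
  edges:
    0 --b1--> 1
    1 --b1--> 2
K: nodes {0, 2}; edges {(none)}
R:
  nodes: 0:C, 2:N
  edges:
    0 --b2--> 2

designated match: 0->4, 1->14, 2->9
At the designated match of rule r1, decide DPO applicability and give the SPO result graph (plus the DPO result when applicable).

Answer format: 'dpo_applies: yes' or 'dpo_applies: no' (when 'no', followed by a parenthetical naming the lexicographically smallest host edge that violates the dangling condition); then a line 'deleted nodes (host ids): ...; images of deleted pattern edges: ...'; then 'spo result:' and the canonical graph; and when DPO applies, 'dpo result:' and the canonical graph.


dpo_applies: no
(the rule deletes node 14, which keeps host edge (10,14,b2) outside the match image — the dangling condition fails, DPO blocks; SPO proceeds and side-deletes such edges)
deleted nodes (host ids): 14; images of deleted pattern edges: (4,14,b1)
spo result:
nodes: 4:C, 6:O, 7:N, 8:N, 9:O, 10:O, 11:O
edges: (4,9,b1); (6,7,b1); (6,8,b2); (7,11,b2); (9,10,b1); (9,11,b1)


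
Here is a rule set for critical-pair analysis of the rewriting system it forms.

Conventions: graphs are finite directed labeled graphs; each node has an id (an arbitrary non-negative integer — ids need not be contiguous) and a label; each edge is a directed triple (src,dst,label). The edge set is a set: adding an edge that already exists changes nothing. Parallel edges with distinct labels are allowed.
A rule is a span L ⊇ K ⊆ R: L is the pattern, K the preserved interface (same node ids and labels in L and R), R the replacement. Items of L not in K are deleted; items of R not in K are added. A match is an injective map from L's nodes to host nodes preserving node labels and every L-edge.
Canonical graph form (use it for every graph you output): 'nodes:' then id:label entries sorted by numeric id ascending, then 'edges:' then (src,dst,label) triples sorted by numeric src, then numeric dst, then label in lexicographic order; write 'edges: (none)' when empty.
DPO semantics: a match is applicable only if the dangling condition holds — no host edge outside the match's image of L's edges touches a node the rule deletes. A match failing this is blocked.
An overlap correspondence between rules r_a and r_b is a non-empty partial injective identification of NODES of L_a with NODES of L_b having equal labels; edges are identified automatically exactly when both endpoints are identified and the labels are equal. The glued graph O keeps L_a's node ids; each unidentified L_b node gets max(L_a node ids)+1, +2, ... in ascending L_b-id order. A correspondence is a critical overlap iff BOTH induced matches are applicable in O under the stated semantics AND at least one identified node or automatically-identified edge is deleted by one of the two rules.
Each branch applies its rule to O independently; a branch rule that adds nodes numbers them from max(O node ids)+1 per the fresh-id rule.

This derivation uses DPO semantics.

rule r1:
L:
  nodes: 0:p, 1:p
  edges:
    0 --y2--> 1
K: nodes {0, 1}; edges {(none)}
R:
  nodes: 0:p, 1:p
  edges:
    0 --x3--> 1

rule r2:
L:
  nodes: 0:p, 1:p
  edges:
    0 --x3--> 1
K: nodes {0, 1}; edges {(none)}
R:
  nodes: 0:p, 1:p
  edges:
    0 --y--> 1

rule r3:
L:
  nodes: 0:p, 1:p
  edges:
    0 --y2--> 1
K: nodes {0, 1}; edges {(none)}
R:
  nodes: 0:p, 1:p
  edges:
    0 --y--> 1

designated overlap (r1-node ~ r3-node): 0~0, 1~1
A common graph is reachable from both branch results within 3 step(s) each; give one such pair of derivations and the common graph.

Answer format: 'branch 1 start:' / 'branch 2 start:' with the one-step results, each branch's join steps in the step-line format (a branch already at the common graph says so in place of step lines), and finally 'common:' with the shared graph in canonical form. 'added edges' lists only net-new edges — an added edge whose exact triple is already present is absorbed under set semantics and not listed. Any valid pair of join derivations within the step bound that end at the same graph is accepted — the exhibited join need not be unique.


branch 1 start:
nodes: 0:p, 1:p
edges: (0,1,x3)
branch 2 start:
nodes: 0:p, 1:p
edges: (0,1,y)
branch 1 step 1: rule r2; match: 0->0, 1->1; deleted nodes (none); deleted edges (0,1,x3); added nodes (none); added edges (0,1,y); result: nodes: 0:p, 1:p edges: (0,1,y)
branch 2: already at the common graph (0 steps)
common:
nodes: 0:p, 1:p
edges: (0,1,y)


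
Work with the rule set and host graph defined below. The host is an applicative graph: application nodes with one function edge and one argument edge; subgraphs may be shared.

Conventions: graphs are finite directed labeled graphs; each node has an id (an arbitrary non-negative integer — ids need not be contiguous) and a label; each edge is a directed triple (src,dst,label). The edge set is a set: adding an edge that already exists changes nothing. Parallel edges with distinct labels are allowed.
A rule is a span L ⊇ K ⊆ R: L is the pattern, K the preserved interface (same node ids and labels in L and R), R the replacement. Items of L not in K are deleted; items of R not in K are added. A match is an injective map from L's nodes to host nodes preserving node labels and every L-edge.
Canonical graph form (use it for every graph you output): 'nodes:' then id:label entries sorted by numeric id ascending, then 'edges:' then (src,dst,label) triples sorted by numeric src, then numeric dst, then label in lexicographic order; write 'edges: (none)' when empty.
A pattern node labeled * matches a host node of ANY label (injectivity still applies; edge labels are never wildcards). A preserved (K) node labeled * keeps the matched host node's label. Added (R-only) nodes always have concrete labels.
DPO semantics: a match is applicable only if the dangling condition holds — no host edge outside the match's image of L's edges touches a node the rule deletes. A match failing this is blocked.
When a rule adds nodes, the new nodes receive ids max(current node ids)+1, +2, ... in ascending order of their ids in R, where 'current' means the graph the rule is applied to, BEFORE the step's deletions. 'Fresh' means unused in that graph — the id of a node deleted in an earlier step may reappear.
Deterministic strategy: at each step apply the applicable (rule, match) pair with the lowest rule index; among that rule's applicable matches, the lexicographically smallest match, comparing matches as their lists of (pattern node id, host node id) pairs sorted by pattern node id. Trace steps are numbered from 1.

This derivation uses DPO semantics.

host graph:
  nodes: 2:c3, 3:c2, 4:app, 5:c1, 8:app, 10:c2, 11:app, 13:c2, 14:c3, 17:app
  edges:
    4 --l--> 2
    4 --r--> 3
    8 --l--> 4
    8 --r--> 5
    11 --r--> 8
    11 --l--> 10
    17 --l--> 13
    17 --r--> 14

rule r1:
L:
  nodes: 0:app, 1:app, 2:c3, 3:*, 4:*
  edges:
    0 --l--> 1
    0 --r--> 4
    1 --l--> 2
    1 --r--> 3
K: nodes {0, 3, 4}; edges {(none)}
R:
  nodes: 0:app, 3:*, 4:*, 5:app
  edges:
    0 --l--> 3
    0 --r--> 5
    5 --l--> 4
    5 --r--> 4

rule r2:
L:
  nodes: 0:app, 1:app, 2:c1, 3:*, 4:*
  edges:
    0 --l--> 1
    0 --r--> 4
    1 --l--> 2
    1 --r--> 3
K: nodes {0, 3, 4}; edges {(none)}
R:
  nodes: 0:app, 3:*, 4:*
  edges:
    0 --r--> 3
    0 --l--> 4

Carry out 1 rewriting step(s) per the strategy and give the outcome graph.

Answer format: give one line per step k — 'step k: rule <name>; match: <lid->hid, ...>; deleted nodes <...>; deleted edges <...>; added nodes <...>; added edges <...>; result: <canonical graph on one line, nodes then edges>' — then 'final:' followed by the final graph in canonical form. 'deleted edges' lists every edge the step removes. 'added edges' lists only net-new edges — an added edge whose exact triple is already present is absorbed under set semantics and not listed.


step 1: rule r1; match: 0->8, 1->4, 2->2, 3->3, 4->5; deleted nodes 2, 4; deleted edges (4,2,l); (4,3,r); (8,4,l); (8,5,r); added nodes 18; added edges (8,3,l); (8,18,r); (18,5,l); (18,5,r); result: nodes: 3:c2, 5:c1, 8:app, 10:c2, 11:app, 13:c2, 14:c3, 17:app, 18:app edges: (8,3,l); (8,18,r); (11,8,r); (11,10,l); (17,13,l); (17,14,r); (18,5,l); (18,5,r)
final:
nodes: 3:c2, 5:c1, 8:app, 10:c2, 11:app, 13:c2, 14:c3, 17:app, 18:app
edges: (8,3,l); (8,18,r); (11,8,r); (11,10,l); (17,13,l); (17,14,r); (18,5,l); (18,5,r)


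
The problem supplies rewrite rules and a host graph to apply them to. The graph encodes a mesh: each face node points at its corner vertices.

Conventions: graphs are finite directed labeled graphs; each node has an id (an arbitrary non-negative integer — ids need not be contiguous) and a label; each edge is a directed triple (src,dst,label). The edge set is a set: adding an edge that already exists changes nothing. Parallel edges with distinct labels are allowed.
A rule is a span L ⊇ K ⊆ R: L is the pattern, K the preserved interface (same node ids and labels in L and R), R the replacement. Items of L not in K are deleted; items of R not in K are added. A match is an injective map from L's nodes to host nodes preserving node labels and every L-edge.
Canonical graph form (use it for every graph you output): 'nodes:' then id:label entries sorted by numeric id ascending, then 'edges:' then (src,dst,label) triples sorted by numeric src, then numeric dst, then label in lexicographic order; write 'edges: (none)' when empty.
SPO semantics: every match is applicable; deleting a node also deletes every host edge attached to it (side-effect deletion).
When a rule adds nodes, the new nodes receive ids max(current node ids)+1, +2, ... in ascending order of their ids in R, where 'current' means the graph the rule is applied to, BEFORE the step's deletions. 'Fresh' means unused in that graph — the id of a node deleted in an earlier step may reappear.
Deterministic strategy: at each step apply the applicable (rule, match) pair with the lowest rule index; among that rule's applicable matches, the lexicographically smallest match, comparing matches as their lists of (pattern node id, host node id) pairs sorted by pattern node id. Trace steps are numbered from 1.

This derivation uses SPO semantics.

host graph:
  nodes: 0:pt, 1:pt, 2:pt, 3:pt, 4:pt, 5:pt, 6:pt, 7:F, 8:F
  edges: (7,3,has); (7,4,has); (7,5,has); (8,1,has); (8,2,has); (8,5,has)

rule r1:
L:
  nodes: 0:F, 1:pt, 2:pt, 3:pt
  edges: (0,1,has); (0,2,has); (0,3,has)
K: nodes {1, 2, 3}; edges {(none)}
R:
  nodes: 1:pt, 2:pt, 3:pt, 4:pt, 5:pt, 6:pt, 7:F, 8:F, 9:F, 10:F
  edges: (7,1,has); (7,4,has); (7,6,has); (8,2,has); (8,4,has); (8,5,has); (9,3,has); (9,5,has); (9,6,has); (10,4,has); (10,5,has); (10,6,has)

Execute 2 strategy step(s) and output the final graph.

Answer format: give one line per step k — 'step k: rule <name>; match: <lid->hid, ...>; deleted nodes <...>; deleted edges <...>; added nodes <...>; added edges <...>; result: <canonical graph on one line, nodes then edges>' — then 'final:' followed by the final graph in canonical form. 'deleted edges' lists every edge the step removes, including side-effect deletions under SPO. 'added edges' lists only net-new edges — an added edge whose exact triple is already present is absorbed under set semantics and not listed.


step 1: rule r1; match: 0->7, 1->3, 2->4, 3->5; deleted nodes 7; deleted edges (7,3,has); (7,4,has); (7,5,has); added nodes 9, 10, 11, 12, 13, 14, 15; added edges (12,3,has); (12,9,has); (12,11,has); (13,4,has); (13,9,has); (13,10,has); (14,5,has); (14,10,has); (14,11,has); (15,9,has); (15,10,has); (15,11,has); result: nodes: 0:pt, 1:pt, 2:pt, 3:pt, 4:pt, 5:pt, 6:pt, 8:F, 9:pt, 10:pt, 11:pt, 12:F, 13:F, 14:F, 15:F edges: (8,1,has); (8,2,has); (8,5,has); (12,3,has); (12,9,has); (12,11,has); (13,4,has); (13,9,has); (13,10,has); (14,5,has); (14,10,has); (14,11,has); (15,9,has); (15,10,has); (15,11,has)
step 2: rule r1; match: 0->8, 1->1, 2->2, 3->5; deleted nodes 8; deleted edges (8,1,has); (8,2,has); (8,5,has); added nodes 16, 17, 18, 19, 20, 21, 22; added edges (19,1,has); (19,16,has); (19,18,has); (20,2,has); (20,16,has); (20,17,has); (21,5,has); (21,17,has); (21,18,has); (22,16,has); (22,17,has); (22,18,has); result: nodes: 0:pt, 1:pt, 2:pt, 3:pt, 4:pt, 5:pt, 6:pt, 9:pt, 10:pt, 11:pt, 12:F, 13:F, 14:F, 15:F, 16:pt, 17:pt, 18:pt, 19:F, 20:F, 21:F, 22:F edges: (12,3,has); (12,9,has); (12,11,has); (13,4,has); (13,9,has); (13,10,has); (14,5,has); (14,10,has); (14,11,has); (15,9,has); (15,10,has); (15,11,has); (19,1,has); (19,16,has); (19,18,has); (20,2,has); (20,16,has); (20,17,has); (21,5,has); (21,17,has); (21,18,has); (22,16,has); (22,17,has); (22,18,has)
final:
nodes: 0:pt, 1:pt, 2:pt, 3:pt, 4:pt, 5:pt, 6:pt, 9:pt, 10:pt, 11:pt, 12:F, 13:F, 14:F, 15:F, 16:pt, 17:pt, 18:pt, 19:F, 20:F, 21:F, 22:F
edges: (12,3,has); (12,9,has); (12,11,has); (13,4,has); (13,9,has); (13,10,has); (14,5,has); (14,10,has); (14,11,has); (15,9,has); (15,10,has); (15,11,has); (19,1,has); (19,16,has); (19,18,has); (20,2,has); (20,16,has); (20,17,has); (21,5,has); (21,17,has); (21,18,has); (22,16,has); (22,17,has); (22,18,has)


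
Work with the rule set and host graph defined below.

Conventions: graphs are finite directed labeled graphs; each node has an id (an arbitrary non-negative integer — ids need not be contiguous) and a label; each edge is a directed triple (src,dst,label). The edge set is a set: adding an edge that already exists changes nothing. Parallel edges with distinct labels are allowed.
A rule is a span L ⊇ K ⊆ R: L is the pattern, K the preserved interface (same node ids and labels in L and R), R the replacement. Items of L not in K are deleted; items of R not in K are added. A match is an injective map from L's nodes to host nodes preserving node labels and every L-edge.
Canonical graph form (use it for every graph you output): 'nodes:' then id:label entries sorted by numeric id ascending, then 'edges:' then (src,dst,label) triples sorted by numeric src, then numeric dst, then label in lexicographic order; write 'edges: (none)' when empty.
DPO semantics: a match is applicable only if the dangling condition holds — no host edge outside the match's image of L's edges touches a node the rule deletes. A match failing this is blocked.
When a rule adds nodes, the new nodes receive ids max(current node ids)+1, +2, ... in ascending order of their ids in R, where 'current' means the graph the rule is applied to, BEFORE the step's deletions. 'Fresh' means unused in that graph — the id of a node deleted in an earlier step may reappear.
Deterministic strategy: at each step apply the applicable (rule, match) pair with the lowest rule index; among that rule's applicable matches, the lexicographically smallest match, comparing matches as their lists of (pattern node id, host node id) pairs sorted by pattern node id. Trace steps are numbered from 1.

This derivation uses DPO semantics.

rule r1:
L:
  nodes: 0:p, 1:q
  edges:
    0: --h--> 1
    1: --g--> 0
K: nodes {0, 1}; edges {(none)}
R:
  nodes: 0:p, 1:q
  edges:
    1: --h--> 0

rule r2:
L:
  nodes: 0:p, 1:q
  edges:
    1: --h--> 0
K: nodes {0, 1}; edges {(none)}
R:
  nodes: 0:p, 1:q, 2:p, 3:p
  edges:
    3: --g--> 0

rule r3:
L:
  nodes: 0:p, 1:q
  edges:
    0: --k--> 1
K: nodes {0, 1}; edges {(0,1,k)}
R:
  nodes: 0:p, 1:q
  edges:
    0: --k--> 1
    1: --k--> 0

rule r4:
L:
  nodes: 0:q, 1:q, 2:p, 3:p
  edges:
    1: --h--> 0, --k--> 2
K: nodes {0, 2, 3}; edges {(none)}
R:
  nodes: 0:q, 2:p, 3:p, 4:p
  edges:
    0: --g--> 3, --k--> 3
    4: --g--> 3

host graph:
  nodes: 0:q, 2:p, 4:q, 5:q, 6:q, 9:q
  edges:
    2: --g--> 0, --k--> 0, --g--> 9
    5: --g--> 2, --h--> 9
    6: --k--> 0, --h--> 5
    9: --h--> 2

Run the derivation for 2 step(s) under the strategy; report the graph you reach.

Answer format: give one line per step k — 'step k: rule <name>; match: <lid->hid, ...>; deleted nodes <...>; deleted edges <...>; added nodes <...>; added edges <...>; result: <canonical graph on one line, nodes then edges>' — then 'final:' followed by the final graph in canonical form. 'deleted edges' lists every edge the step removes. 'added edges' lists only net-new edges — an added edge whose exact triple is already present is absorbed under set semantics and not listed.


step 1: rule r2; match: 0->2, 1->9; deleted nodes (none); deleted edges (9,2,h); added nodes 10, 11; added edges (11,2,g); result: nodes: 0:q, 2:p, 4:q, 5:q, 6:q, 9:q, 10:p, 11:p edges: (2,0,g); (2,0,k); (2,9,g); (5,2,g); (5,9,h); (6,0,k); (6,5,h); (11,2,g)
step 2: rule r3; match: 0->2, 1->0; deleted nodes (none); deleted edges (none); added nodes (none); added edges (0,2,k); result: nodes: 0:q, 2:p, 4:q, 5:q, 6:q, 9:q, 10:p, 11:p edges: (0,2,k); (2,0,g); (2,0,k); (2,9,g); (5,2,g); (5,9,h); (6,0,k); (6,5,h); (11,2,g)
final:
nodes: 0:q, 2:p, 4:q, 5:q, 6:q, 9:q, 10:p, 11:p
edges: (0,2,k); (2,0,g); (2,0,k); (2,9,g); (5,2,g); (5,9,h); (6,0,k); (6,5,h); (11,2,g)


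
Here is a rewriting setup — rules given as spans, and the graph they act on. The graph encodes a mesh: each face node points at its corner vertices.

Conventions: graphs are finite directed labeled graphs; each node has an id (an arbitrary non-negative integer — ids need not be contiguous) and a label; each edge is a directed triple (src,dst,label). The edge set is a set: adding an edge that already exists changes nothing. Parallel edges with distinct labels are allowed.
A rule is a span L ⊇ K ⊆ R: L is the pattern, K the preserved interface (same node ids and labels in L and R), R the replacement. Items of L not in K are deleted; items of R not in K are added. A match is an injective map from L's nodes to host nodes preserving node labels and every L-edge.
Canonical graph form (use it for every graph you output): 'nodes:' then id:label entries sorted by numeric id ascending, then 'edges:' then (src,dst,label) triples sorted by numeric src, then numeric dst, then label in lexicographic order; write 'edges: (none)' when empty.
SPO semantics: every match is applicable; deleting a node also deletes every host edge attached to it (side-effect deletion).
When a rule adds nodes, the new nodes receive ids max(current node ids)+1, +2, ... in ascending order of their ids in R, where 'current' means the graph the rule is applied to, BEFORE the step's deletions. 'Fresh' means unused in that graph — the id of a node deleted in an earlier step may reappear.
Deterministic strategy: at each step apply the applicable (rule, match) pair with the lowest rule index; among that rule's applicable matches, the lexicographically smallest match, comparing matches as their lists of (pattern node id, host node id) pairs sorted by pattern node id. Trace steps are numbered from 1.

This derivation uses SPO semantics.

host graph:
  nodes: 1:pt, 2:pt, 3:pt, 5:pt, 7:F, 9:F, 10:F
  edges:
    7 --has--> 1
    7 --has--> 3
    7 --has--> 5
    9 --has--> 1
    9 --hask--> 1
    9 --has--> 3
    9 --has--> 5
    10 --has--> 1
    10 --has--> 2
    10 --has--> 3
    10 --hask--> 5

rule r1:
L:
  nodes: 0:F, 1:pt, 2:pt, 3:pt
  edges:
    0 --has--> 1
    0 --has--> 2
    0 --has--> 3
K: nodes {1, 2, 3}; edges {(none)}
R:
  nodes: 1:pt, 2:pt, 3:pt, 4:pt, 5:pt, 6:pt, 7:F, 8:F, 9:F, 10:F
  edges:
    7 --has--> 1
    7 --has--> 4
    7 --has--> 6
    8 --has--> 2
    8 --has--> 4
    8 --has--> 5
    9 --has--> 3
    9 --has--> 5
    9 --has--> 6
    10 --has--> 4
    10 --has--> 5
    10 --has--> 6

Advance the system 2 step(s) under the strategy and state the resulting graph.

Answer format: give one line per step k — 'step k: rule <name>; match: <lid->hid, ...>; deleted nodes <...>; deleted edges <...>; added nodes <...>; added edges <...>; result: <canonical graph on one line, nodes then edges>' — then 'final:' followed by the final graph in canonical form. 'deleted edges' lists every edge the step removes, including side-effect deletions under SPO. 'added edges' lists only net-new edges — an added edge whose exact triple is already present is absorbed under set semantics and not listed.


step 1: rule r1; match: 0->7, 1->1, 2->3, 3->5; deleted nodes 7; deleted edges (7,1,has); (7,3,has); (7,5,has); added nodes 11, 12, 13, 14, 15, 16, 17; added edges (14,1,has); (14,11,has); (14,13,has); (15,3,has); (15,11,has); (15,12,has); (16,5,has); (16,12,has); (16,13,has); (17,11,has); (17,12,has); (17,13,has); result: nodes: 1:pt, 2:pt, 3:pt, 5:pt, 9:F, 10:F, 11:pt, 12:pt, 13:pt, 14:F, 15:F, 16:F, 17:F edges: (9,1,has); (9,1,hask); (9,3,has); (9,5,has); (10,1,has); (10,2,has); (10,3,has); (10,5,hask); (14,1,has); (14,11,has); (14,13,has); (15,3,has); (15,11,has); (15,12,has); (16,5,has); (16,12,has); (16,13,has); (17,11,has); (17,12,has); (17,13,has)
step 2: rule r1; match: 0->9, 1->1, 2->3, 3->5; deleted nodes 9; deleted edges (9,1,has); (9,1,hask); (9,3,has); (9,5,has); added nodes 18, 19, 20, 21, 22, 23, 24; added edges (21,1,has); (21,18,has); (21,20,has); (22,3,has); (22,18,has); (22,19,has); (23,5,has); (23,19,has); (23,20,has); (24,18,has); (24,19,has); (24,20,has); result: nodes: 1:pt, 2:pt, 3:pt, 5:pt, 10:F, 11:pt, 12:pt, 13:pt, 14:F, 15:F, 16:F, 17:F, 18:pt, 19:pt, 20:pt, 21:F, 22:F, 23:F, 24:F edges: (10,1,has); (10,2,has); (10,3,has); (10,5,hask); (14,1,has); (14,11,has); (14,13,has); (15,3,has); (15,11,has); (15,12,has); (16,5,has); (16,12,has); (16,13,has); (17,11,has); (17,12,has); (17,13,has); (21,1,has); (21,18,has); (21,20,has); (22,3,has); (22,18,has); (22,19,has); (23,5,has); (23,19,has); (23,20,has); (24,18,has); (24,19,has); (24,20,has)
final:
nodes: 1:pt, 2:pt, 3:pt, 5:pt, 10:F, 11:pt, 12:pt, 13:pt, 14:F, 15:F, 16:F, 17:F, 18:pt, 19:pt, 20:pt, 21:F, 22:F, 23:F, 24:F
edges: (10,1,has); (10,2,has); (10,3,has); (10,5,hask); (14,1,has); (14,11,has); (14,13,has); (15,3,has); (15,11,has); (15,12,has); (16,5,has); (16,12,has); (16,13,has); (17,11,has); (17,12,has); (17,13,has); (21,1,has); (21,18,has); (21,20,has); (22,3,has); (22,18,has); (22,19,has); (23,5,has); (23,19,has); (23,20,has); (24,18,has); (24,19,has); (24,20,has)
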